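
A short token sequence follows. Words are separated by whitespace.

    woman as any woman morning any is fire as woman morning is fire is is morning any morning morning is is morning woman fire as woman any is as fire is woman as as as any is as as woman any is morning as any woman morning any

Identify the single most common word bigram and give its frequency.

Bigram frequencies (highest first):
  any is: 4
  as any: 3
  woman morning: 3
  morning any: 3
  as woman: 3
  is morning: 3
  … (17 more, each ≤ 3)

"any is", 4 times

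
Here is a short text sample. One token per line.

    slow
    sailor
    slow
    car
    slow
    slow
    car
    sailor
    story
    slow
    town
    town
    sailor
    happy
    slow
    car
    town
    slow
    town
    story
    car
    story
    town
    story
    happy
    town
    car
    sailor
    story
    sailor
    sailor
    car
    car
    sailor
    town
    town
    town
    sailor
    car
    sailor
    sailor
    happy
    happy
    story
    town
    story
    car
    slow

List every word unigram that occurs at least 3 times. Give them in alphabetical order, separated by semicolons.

car; happy; sailor; slow; story; town

Unigram counts meeting the condition (at least 3 times):
  car: 9
  happy: 4
  sailor: 10
  slow: 8
  story: 7
  town: 10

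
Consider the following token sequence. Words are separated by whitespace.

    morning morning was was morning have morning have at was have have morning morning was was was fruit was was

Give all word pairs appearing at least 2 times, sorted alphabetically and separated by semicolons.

have morning; morning have; morning morning; morning was; was was

Bigram counts meeting the condition (at least 2 times):
  have morning: 2
  morning have: 2
  morning morning: 2
  morning was: 2
  was was: 4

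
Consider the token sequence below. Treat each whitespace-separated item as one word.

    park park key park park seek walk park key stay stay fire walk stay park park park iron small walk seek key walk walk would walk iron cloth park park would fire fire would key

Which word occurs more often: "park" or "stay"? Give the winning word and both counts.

"park": 10 occurrences
"stay": 3 occurrences

"park" (10 vs 3)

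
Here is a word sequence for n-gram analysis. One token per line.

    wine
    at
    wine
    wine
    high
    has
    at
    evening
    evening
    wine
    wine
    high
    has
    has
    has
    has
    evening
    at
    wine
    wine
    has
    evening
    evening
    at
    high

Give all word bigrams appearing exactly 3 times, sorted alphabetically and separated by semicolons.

Bigram counts meeting the condition (exactly 3 times):
  has has: 3
  wine wine: 3

has has; wine wine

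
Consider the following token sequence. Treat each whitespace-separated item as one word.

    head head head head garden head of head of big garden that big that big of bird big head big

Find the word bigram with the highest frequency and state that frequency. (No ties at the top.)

Bigram frequencies (highest first):
  head head: 3
  head of: 2
  that big: 2
  head garden: 1
  garden head: 1
  of head: 1
  … (9 more, each ≤ 1)

"head head", 3 times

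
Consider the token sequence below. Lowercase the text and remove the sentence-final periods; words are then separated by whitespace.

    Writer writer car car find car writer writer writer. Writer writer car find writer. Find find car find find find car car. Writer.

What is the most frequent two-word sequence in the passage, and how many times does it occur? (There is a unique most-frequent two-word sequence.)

"writer writer", 5 times

Bigram frequencies (highest first):
  writer writer: 5
  car find: 3
  find car: 3
  find find: 3
  writer car: 2
  car car: 2
  … (3 more, each ≤ 2)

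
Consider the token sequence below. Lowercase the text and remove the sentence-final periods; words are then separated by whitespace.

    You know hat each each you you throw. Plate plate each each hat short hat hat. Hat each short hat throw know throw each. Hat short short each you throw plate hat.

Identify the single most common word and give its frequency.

Unigram frequencies (highest first):
  hat: 8
  each: 7
  you: 4
  throw: 4
  short: 4
  plate: 3
  … (1 more, each ≤ 2)

"hat", 8 times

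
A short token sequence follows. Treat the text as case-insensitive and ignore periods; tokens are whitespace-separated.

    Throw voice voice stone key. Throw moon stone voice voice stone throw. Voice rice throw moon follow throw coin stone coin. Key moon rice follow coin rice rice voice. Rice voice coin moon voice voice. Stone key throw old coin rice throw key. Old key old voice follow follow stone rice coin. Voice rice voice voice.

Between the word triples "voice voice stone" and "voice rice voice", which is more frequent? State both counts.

"voice voice stone": 3 occurrences
"voice rice voice": 2 occurrences

"voice voice stone" (3 vs 2)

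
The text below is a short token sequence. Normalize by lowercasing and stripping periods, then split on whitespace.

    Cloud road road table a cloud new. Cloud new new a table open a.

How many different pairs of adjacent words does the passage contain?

12

14 tokens → 13 bigram windows in total.
Repeated bigrams (each contributes count−1 duplicates):
  cloud new: 2
1 duplicate windows → 13 − 1 = 12 distinct.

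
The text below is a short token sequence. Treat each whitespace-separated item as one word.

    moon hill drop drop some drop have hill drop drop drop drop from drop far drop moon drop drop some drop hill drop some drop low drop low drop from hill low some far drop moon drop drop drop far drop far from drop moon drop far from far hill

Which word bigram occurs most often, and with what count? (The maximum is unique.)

Bigram frequencies (highest first):
  drop drop: 7
  drop far: 4
  hill drop: 3
  drop some: 3
  some drop: 3
  far drop: 3
  … (17 more, each ≤ 3)

"drop drop", 7 times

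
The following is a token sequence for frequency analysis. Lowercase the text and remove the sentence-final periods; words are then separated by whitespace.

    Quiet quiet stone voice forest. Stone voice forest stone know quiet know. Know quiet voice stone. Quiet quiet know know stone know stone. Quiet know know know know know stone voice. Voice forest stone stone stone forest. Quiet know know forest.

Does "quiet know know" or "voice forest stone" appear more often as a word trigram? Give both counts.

"quiet know know": 4 occurrences
"voice forest stone": 3 occurrences

"quiet know know" (4 vs 3)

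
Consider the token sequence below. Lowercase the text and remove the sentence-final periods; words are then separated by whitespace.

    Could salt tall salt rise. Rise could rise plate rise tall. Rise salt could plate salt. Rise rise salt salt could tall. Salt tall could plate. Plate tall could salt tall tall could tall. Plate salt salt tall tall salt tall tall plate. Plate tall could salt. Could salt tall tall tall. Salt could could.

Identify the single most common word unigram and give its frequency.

Unigram frequencies (highest first):
  tall: 16
  salt: 14
  could: 11
  rise: 7
  plate: 7

"tall", 16 times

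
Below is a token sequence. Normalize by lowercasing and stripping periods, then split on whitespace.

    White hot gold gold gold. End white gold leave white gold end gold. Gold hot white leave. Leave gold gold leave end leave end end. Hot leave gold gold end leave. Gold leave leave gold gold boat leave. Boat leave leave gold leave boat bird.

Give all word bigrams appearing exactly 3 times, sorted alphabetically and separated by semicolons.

Bigram counts meeting the condition (exactly 3 times):
  gold end: 3
  leave leave: 3

gold end; leave leave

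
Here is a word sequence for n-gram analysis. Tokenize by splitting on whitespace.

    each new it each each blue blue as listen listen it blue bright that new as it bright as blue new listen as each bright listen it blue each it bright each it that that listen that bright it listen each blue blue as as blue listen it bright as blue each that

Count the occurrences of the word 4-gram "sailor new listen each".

Scanning the 50 overlapping 4-gram windows for "sailor new listen each":
  (none found)

0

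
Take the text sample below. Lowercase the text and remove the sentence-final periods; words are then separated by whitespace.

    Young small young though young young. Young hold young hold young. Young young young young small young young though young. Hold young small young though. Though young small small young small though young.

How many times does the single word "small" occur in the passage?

Scanning the 33 tokens for "small":
  position 2: small
  position 16: small
  position 23: small
  position 28: small
  position 29: small
  position 31: small

6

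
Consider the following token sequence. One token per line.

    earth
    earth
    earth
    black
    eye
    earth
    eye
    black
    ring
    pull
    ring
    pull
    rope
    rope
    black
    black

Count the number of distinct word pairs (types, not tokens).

13

16 tokens → 15 bigram windows in total.
Repeated bigrams (each contributes count−1 duplicates):
  earth earth: 2
  ring pull: 2
2 duplicate windows → 15 − 2 = 13 distinct.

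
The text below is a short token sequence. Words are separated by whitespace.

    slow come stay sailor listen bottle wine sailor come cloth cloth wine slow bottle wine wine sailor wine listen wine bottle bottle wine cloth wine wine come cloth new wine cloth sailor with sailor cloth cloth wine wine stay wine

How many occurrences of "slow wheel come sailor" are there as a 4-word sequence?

Scanning the 37 overlapping 4-gram windows for "slow wheel come sailor":
  (none found)

0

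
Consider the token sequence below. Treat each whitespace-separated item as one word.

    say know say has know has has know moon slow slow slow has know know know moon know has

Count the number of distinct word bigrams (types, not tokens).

12

19 tokens → 18 bigram windows in total.
Repeated bigrams (each contributes count−1 duplicates):
  has know: 3
  know has: 2
  know know: 2
  know moon: 2
  slow slow: 2
6 duplicate windows → 18 − 6 = 12 distinct.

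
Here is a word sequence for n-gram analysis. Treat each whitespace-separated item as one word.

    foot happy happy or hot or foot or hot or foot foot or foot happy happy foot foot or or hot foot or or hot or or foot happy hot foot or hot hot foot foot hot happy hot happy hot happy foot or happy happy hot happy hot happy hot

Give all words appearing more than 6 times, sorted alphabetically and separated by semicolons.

Unigram counts meeting the condition (more than 6 times):
  foot: 13
  happy: 12
  hot: 13
  or: 13

foot; happy; hot; or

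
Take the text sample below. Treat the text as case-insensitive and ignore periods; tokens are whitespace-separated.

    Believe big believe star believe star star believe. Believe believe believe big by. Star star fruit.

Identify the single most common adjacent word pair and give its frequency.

Bigram frequencies (highest first):
  believe believe: 3
  believe big: 2
  believe star: 2
  star believe: 2
  star star: 2
  big believe: 1
  … (3 more, each ≤ 1)

"believe believe", 3 times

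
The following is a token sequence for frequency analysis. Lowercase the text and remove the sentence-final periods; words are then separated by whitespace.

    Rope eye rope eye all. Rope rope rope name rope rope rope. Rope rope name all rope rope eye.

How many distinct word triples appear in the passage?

19 tokens → 17 trigram windows in total.
Repeated trigrams (each contributes count−1 duplicates):
  rope rope rope: 4
  all rope rope: 2
  rope rope name: 2
5 duplicate windows → 17 − 5 = 12 distinct.

12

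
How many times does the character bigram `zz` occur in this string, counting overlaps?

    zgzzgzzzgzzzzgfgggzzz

8

Sliding a length-2 window over the 21 characters (20 positions):
  position 3–4: zz
  position 6–7: zz
  position 7–8: zz
  position 10–11: zz
  position 11–12: zz
  position 12–13: zz
  position 19–20: zz
  position 20–21: zz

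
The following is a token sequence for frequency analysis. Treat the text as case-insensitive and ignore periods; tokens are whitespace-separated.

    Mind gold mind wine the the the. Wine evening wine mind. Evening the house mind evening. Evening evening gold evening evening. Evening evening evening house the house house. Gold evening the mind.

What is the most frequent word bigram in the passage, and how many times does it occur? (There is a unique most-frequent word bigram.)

"evening evening", 6 times

Bigram frequencies (highest first):
  evening evening: 6
  the the: 2
  mind evening: 2
  evening the: 2
  the house: 2
  gold evening: 2
  … (15 more, each ≤ 1)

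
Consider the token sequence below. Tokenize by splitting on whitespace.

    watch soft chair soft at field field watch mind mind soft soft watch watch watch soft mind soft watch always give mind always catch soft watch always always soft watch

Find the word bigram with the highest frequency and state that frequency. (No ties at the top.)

Bigram frequencies (highest first):
  soft watch: 4
  watch soft: 2
  mind soft: 2
  watch watch: 2
  watch always: 2
  soft chair: 1
  … (16 more, each ≤ 1)

"soft watch", 4 times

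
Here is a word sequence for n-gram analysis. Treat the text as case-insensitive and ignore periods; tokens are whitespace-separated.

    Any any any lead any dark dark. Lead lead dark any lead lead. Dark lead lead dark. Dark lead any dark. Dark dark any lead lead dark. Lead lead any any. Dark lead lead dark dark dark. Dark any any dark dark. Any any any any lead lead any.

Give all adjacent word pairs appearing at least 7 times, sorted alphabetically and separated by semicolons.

any any; dark dark; lead lead

Bigram counts meeting the condition (at least 7 times):
  any any: 7
  dark dark: 8
  lead lead: 7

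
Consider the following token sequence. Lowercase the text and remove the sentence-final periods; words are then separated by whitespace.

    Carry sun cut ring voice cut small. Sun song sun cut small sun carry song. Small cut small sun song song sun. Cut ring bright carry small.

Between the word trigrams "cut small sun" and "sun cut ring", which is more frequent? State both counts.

"cut small sun" (3 vs 2)

"cut small sun": 3 occurrences
"sun cut ring": 2 occurrences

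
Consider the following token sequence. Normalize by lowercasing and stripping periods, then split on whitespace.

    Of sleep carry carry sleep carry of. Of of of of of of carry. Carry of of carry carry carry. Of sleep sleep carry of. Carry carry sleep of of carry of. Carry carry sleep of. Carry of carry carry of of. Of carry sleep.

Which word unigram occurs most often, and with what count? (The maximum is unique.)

"of", 20 times

Unigram frequencies (highest first):
  of: 20
  carry: 18
  sleep: 7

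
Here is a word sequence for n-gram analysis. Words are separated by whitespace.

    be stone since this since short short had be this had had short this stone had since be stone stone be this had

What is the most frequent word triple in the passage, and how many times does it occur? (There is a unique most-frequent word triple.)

"be this had", 2 times

Trigram frequencies (highest first):
  be this had: 2
  be stone since: 1
  stone since this: 1
  since this since: 1
  this since short: 1
  since short short: 1
  … (14 more, each ≤ 1)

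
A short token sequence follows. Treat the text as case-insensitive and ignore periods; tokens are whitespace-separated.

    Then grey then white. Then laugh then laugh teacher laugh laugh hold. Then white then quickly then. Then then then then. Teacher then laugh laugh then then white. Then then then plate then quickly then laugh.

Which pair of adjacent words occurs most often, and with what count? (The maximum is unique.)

"then then", 7 times

Bigram frequencies (highest first):
  then then: 7
  then laugh: 4
  then white: 3
  white then: 3
  laugh then: 2
  laugh laugh: 2
  … (12 more, each ≤ 2)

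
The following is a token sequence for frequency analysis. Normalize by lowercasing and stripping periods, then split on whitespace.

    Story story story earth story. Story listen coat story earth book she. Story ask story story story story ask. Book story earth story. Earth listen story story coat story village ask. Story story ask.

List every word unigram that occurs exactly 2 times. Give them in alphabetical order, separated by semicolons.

book; coat; listen

Unigram counts meeting the condition (exactly 2 times):
  book: 2
  coat: 2
  listen: 2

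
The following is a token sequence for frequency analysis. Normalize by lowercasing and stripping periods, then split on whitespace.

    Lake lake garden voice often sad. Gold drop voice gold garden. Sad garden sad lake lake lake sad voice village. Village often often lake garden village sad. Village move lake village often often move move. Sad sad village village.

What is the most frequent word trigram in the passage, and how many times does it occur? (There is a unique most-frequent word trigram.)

"village often often", 2 times

Trigram frequencies (highest first):
  village often often: 2
  lake lake garden: 1
  lake garden voice: 1
  garden voice often: 1
  voice often sad: 1
  often sad gold: 1
  … (30 more, each ≤ 1)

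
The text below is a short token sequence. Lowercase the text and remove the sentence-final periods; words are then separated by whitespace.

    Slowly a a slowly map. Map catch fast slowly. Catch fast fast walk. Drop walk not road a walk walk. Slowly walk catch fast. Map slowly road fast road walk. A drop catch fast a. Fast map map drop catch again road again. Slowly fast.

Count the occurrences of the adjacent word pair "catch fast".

Scanning the 44 overlapping bigram windows for "catch fast":
  position 7–8: catch fast
  position 10–11: catch fast
  position 23–24: catch fast
  position 33–34: catch fast

4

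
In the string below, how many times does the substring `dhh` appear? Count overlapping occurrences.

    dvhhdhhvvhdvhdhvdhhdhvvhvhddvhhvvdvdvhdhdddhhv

Sliding a length-3 window over the 46 characters (44 positions):
  position 5–7: dhh
  position 17–19: dhh
  position 43–45: dhh

3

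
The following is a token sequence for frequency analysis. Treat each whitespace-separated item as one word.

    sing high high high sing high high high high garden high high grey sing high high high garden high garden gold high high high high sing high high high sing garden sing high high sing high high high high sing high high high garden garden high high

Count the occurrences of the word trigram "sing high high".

7

Scanning the 45 overlapping trigram windows for "sing high high":
  position 1–3: sing high high
  position 5–7: sing high high
  position 14–16: sing high high
  position 26–28: sing high high
  position 32–34: sing high high
  position 35–37: sing high high
  position 40–42: sing high high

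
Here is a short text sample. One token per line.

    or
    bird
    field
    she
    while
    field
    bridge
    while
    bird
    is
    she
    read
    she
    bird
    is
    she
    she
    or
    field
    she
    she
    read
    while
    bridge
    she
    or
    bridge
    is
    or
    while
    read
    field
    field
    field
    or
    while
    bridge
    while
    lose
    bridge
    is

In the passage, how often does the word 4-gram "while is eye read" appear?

0

Scanning the 38 overlapping 4-gram windows for "while is eye read":
  (none found)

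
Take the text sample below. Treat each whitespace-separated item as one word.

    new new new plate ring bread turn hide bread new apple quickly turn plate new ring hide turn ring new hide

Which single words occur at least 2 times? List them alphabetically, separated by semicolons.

bread; hide; new; plate; ring; turn

Unigram counts meeting the condition (at least 2 times):
  bread: 2
  hide: 3
  new: 6
  plate: 2
  ring: 3
  turn: 3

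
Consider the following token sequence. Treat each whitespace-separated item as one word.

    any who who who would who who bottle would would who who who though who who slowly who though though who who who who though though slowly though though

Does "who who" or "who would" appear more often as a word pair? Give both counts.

"who who" (9 vs 1)

"who who": 9 occurrences
"who would": 1 occurrence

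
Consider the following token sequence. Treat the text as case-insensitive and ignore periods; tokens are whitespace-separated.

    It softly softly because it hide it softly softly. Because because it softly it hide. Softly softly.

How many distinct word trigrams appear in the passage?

17 tokens → 15 trigram windows in total.
Repeated trigrams (each contributes count−1 duplicates):
  it softly softly: 2
  softly softly because: 2
2 duplicate windows → 15 − 2 = 13 distinct.

13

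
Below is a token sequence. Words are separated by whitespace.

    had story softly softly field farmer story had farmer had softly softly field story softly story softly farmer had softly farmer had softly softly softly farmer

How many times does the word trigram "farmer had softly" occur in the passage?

Scanning the 24 overlapping trigram windows for "farmer had softly":
  position 9–11: farmer had softly
  position 18–20: farmer had softly
  position 21–23: farmer had softly

3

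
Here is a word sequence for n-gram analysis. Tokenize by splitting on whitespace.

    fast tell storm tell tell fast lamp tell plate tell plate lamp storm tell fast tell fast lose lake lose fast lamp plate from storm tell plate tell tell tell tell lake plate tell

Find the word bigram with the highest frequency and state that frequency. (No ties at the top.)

Bigram frequencies (highest first):
  tell tell: 4
  storm tell: 3
  tell fast: 3
  tell plate: 3
  plate tell: 3
  fast tell: 2
  … (14 more, each ≤ 2)

"tell tell", 4 times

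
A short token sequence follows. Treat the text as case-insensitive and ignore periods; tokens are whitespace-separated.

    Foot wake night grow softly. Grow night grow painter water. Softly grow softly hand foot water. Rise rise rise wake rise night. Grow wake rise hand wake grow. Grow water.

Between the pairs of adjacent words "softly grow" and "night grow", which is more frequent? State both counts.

"night grow" (3 vs 2)

"softly grow": 2 occurrences
"night grow": 3 occurrences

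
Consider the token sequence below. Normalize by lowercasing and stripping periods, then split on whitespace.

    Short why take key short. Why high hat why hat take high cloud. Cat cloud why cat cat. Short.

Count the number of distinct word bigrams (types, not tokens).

19 tokens → 18 bigram windows in total.
Repeated bigrams (each contributes count−1 duplicates):
  short why: 2
1 duplicate windows → 18 − 1 = 17 distinct.

17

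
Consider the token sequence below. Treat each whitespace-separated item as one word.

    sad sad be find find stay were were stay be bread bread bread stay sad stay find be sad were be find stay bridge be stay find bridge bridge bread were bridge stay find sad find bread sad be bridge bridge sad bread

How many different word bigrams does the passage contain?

43 tokens → 42 bigram windows in total.
Repeated bigrams (each contributes count−1 duplicates):
  stay find: 3
  be find: 2
  bread bread: 2
  bridge bridge: 2
  find stay: 2
  sad be: 2
7 duplicate windows → 42 − 7 = 35 distinct.

35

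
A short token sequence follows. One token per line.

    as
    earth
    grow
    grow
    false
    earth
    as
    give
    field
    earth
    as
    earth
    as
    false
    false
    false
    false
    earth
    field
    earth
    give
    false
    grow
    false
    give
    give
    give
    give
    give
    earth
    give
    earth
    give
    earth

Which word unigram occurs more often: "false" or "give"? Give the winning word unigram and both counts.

"give" (9 vs 7)

"false": 7 occurrences
"give": 9 occurrences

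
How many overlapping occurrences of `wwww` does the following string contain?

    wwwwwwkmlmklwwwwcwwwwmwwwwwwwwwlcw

Sliding a length-4 window over the 34 characters (31 positions):
  position 1–4: wwww
  position 2–5: wwww
  position 3–6: wwww
  position 13–16: wwww
  position 18–21: wwww
  position 23–26: wwww
  position 24–27: wwww
  position 25–28: wwww
  position 26–29: wwww
  position 27–30: wwww
  … (1 more)

11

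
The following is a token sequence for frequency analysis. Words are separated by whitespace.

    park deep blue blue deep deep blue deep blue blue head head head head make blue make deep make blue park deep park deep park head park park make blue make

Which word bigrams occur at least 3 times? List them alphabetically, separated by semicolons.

Bigram counts meeting the condition (at least 3 times):
  deep blue: 3
  head head: 3
  make blue: 3
  park deep: 3

deep blue; head head; make blue; park deep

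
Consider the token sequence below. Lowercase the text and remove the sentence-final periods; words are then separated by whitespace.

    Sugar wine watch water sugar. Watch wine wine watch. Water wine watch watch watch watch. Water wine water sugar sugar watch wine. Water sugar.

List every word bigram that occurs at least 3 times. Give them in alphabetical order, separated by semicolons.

watch watch; watch water; water sugar; wine watch

Bigram counts meeting the condition (at least 3 times):
  watch watch: 3
  watch water: 3
  water sugar: 3
  wine watch: 3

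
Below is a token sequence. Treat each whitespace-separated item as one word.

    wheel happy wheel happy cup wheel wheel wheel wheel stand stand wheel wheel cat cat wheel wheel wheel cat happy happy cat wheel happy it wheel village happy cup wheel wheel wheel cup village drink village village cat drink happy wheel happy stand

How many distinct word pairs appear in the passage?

43 tokens → 42 bigram windows in total.
Repeated bigrams (each contributes count−1 duplicates):
  wheel wheel: 8
  wheel happy: 4
  cat wheel: 2
  cup wheel: 2
  happy cup: 2
  happy wheel: 2
  wheel cat: 2
15 duplicate windows → 42 − 15 = 27 distinct.

27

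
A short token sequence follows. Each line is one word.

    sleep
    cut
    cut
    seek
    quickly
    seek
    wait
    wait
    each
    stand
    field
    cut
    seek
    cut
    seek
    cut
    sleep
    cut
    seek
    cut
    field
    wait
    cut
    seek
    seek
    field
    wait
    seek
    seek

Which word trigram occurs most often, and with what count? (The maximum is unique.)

Trigram frequencies (highest first):
  cut seek cut: 3
  sleep cut cut: 1
  cut cut seek: 1
  cut seek quickly: 1
  seek quickly seek: 1
  quickly seek wait: 1
  … (19 more, each ≤ 1)

"cut seek cut", 3 times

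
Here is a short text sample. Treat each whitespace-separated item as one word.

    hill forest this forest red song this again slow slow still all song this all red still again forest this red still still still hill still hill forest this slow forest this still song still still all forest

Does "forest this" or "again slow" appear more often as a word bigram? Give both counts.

"forest this": 4 occurrences
"again slow": 1 occurrence

"forest this" (4 vs 1)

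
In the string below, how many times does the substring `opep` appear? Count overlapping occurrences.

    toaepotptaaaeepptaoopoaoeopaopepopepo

2

Sliding a length-4 window over the 37 characters (34 positions):
  position 29–32: opep
  position 33–36: opep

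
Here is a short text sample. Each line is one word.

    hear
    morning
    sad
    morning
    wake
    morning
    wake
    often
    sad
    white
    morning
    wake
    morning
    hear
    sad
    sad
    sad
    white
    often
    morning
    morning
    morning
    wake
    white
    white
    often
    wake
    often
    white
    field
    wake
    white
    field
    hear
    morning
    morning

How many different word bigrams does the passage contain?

22

36 tokens → 35 bigram windows in total.
Repeated bigrams (each contributes count−1 duplicates):
  morning wake: 4
  morning morning: 3
  hear morning: 2
  sad sad: 2
  sad white: 2
  wake morning: 2
  wake often: 2
  wake white: 2
  … (2 more repeated)
13 duplicate windows → 35 − 13 = 22 distinct.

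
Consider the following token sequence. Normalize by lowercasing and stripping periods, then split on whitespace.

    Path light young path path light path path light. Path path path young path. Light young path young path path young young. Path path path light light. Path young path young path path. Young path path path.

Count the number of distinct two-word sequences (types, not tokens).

37 tokens → 36 bigram windows in total.
Repeated bigrams (each contributes count−1 duplicates):
  path path: 10
  young path: 8
  path young: 6
  path light: 5
  light path: 3
  light young: 2
28 duplicate windows → 36 − 28 = 8 distinct.

8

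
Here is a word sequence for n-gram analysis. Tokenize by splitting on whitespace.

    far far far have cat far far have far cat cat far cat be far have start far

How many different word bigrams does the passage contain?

11

18 tokens → 17 bigram windows in total.
Repeated bigrams (each contributes count−1 duplicates):
  far far: 3
  far have: 3
  cat far: 2
  far cat: 2
6 duplicate windows → 17 − 6 = 11 distinct.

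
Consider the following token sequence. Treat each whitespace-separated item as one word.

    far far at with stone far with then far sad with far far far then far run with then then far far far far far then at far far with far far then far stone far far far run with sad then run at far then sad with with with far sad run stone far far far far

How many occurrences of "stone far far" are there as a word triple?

Scanning the 56 overlapping trigram windows for "stone far far":
  position 35–37: stone far far
  position 54–56: stone far far

2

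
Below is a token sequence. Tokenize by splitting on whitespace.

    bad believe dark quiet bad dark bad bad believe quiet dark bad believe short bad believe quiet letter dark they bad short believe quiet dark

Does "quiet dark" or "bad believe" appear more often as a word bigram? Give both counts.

"quiet dark": 2 occurrences
"bad believe": 4 occurrences

"bad believe" (4 vs 2)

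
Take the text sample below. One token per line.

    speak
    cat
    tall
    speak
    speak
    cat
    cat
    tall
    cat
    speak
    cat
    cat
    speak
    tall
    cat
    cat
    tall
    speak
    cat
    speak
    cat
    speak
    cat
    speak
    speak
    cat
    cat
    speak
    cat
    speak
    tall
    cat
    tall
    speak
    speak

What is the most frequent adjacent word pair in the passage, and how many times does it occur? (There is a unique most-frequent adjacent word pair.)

"speak cat", 8 times

Bigram frequencies (highest first):
  speak cat: 8
  cat speak: 7
  cat tall: 4
  cat cat: 4
  tall speak: 3
  speak speak: 3
  … (2 more, each ≤ 3)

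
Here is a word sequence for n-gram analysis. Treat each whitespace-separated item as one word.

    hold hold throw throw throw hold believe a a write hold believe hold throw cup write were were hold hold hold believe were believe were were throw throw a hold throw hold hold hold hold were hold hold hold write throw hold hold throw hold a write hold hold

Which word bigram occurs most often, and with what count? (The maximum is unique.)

Bigram frequencies (highest first):
  hold hold: 10
  hold throw: 4
  throw hold: 4
  throw throw: 3
  hold believe: 3
  a write: 2
  … (18 more, each ≤ 2)

"hold hold", 10 times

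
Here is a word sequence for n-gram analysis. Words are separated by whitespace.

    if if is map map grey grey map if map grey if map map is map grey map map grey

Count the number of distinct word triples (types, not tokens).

17

20 tokens → 18 trigram windows in total.
Repeated trigrams (each contributes count−1 duplicates):
  map map grey: 2
1 duplicate windows → 18 − 1 = 17 distinct.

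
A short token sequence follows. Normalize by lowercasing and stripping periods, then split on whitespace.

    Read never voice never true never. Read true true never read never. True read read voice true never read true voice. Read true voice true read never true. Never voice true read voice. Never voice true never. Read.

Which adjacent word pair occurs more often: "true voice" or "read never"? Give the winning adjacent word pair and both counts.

"true voice": 2 occurrences
"read never": 3 occurrences

"read never" (3 vs 2)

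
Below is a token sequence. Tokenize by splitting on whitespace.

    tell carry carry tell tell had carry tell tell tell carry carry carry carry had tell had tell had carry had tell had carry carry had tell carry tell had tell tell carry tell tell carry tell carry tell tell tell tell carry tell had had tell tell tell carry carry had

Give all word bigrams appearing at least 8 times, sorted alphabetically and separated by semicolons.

tell carry; tell tell

Bigram counts meeting the condition (at least 8 times):
  tell carry: 8
  tell tell: 10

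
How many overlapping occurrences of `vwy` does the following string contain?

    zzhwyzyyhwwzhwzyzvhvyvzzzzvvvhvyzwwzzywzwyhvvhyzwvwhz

0

Sliding a length-3 window over the 53 characters (51 positions):
  (no match at any position)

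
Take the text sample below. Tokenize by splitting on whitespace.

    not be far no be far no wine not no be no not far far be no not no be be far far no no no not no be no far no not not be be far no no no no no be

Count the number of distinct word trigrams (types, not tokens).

29

43 tokens → 41 trigram windows in total.
Repeated trigrams (each contributes count−1 duplicates):
  no no no: 4
  be far no: 3
  not no be: 3
  be be far: 2
  be no not: 2
  far no no: 2
  no be no: 2
  no not no: 2
12 duplicate windows → 41 − 12 = 29 distinct.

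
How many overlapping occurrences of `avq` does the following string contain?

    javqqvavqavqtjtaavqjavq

Sliding a length-3 window over the 23 characters (21 positions):
  position 2–4: avq
  position 7–9: avq
  position 10–12: avq
  position 17–19: avq
  position 21–23: avq

5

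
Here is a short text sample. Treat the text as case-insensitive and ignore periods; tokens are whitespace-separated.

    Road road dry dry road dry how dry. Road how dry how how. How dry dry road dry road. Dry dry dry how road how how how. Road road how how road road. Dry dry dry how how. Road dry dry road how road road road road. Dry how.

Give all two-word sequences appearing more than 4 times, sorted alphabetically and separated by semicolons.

Bigram counts meeting the condition (more than 4 times):
  dry dry: 7
  dry how: 5
  dry road: 5
  how how: 6
  how road: 5
  road dry: 7
  road road: 6

dry dry; dry how; dry road; how how; how road; road dry; road road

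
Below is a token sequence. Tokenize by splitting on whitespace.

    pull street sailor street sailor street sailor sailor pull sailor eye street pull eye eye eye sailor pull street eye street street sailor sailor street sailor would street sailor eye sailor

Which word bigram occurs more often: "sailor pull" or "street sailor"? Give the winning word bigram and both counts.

"street sailor" (6 vs 2)

"sailor pull": 2 occurrences
"street sailor": 6 occurrences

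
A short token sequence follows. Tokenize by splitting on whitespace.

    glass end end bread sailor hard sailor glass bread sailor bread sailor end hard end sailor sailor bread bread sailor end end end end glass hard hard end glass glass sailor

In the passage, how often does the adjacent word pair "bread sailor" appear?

Scanning the 30 overlapping bigram windows for "bread sailor":
  position 4–5: bread sailor
  position 9–10: bread sailor
  position 11–12: bread sailor
  position 19–20: bread sailor

4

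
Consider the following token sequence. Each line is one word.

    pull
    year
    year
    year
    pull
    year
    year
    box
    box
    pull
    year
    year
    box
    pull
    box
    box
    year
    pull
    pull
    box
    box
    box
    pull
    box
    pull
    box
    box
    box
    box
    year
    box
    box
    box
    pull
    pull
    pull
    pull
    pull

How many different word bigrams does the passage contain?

38 tokens → 37 bigram windows in total.
Repeated bigrams (each contributes count−1 duplicates):
  box box: 9
  box pull: 5
  pull pull: 5
  pull box: 4
  year year: 4
  pull year: 3
  year box: 3
  box year: 2
  … (1 more repeated)
28 duplicate windows → 37 − 28 = 9 distinct.

9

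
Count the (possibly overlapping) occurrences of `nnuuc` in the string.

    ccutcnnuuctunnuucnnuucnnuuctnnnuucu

5

Sliding a length-5 window over the 35 characters (31 positions):
  position 6–10: nnuuc
  position 13–17: nnuuc
  position 18–22: nnuuc
  position 23–27: nnuuc
  position 30–34: nnuuc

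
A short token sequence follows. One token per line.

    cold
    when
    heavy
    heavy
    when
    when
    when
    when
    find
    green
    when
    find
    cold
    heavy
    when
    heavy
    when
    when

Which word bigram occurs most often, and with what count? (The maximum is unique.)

"when when", 4 times

Bigram frequencies (highest first):
  when when: 4
  heavy when: 3
  when heavy: 2
  when find: 2
  cold when: 1
  heavy heavy: 1
  … (4 more, each ≤ 1)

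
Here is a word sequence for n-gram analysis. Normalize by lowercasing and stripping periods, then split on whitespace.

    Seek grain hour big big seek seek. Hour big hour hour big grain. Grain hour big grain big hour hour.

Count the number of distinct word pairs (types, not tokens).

12

20 tokens → 19 bigram windows in total.
Repeated bigrams (each contributes count−1 duplicates):
  hour big: 4
  big grain: 2
  big hour: 2
  grain hour: 2
  hour hour: 2
7 duplicate windows → 19 − 7 = 12 distinct.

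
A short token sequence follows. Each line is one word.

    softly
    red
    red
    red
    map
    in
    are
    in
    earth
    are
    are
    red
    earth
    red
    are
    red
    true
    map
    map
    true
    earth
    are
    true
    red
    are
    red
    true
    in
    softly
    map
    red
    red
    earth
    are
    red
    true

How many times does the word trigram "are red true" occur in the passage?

3

Scanning the 34 overlapping trigram windows for "are red true":
  position 15–17: are red true
  position 25–27: are red true
  position 34–36: are red true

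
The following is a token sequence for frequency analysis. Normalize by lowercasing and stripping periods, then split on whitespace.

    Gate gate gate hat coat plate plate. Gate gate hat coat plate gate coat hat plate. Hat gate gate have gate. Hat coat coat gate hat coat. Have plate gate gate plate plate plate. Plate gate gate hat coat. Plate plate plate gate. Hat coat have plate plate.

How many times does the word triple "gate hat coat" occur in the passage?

Scanning the 46 overlapping trigram windows for "gate hat coat":
  position 3–5: gate hat coat
  position 9–11: gate hat coat
  position 21–23: gate hat coat
  position 25–27: gate hat coat
  position 37–39: gate hat coat
  position 43–45: gate hat coat

6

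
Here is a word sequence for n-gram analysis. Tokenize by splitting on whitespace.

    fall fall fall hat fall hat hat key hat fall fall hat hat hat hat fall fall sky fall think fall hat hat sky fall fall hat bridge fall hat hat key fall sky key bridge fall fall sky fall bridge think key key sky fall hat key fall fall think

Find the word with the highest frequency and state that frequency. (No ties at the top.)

Unigram frequencies (highest first):
  fall: 20
  hat: 14
  key: 6
  sky: 5
  think: 3
  bridge: 3

"fall", 20 times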